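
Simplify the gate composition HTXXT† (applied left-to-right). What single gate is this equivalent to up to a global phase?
H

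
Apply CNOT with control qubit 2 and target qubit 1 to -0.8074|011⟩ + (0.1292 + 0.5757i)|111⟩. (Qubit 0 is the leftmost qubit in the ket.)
-0.8074|001⟩ + (0.1292 + 0.5757i)|101⟩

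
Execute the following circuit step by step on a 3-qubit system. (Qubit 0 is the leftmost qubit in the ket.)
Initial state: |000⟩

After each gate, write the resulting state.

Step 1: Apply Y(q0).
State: i|100⟩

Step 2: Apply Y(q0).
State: |000⟩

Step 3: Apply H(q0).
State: 1/√2|000⟩ + 1/√2|100⟩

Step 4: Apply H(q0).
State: |000⟩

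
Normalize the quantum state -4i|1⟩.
-i|1⟩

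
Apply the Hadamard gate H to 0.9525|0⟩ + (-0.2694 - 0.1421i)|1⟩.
(0.483 - 0.1005i)|0⟩ + (0.864 + 0.1005i)|1⟩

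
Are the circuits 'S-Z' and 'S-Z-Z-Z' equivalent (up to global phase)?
Yes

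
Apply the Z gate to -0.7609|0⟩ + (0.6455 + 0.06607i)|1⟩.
-0.7609|0⟩ + (-0.6455 - 0.06607i)|1⟩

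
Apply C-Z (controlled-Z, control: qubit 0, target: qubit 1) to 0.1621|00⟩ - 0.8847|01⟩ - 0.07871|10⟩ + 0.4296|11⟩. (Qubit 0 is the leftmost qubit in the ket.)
0.1621|00⟩ - 0.8847|01⟩ - 0.07871|10⟩ - 0.4296|11⟩

C-Z leaves the control-|0⟩ kets |00⟩, |01⟩ unchanged and applies Z to qubit 1 on the control-|1⟩ pair (|10⟩, |11⟩).
Z = [[1, 0], [0, -1]].
With a = amp(|10⟩) = -0.07871 and b = amp(|11⟩) = 0.4296:
new amp(|10⟩) = (1)·a = -0.07871
new amp(|11⟩) = (-1)·b = -0.4296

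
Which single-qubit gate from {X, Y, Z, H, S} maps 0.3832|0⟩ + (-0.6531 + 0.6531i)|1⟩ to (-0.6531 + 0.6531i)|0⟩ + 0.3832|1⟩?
X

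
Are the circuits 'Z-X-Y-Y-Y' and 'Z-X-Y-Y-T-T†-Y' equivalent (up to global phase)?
Yes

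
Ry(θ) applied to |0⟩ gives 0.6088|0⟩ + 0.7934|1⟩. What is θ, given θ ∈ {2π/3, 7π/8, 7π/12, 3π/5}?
7π/12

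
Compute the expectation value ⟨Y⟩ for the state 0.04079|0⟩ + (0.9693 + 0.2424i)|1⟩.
0.01977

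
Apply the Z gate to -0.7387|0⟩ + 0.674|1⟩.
-0.7387|0⟩ - 0.674|1⟩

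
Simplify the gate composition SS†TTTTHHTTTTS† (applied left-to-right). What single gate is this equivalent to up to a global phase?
S†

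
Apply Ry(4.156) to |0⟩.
-0.4857|0⟩ + 0.8741|1⟩

Ry(4.156) = [[cos(θ/2), −sin(θ/2)], [sin(θ/2), cos(θ/2)]]; θ = 4.156, cos(θ/2) ≈ -0.485735, sin(θ/2) ≈ 0.874106.
With a = amp(|0⟩) = 1 and b = amp(|1⟩) = 0:
new amp(|0⟩) = (-0.485735)·a + (-0.874106)·b = -0.4857
new amp(|1⟩) = (0.874106)·a + (-0.485735)·b = 0.8741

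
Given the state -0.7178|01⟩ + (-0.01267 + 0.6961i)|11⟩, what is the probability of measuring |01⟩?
0.5152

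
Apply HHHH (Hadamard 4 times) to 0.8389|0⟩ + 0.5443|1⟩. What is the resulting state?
0.8389|0⟩ + 0.5443|1⟩

H² = I, so an even number of Hadamards cancels: H^4 = I and the state is unchanged.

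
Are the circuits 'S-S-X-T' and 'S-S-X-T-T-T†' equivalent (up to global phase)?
Yes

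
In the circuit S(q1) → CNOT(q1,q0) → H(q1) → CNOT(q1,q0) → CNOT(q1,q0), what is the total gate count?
5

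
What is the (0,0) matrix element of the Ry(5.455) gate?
-0.9155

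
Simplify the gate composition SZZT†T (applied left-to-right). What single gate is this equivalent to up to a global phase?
S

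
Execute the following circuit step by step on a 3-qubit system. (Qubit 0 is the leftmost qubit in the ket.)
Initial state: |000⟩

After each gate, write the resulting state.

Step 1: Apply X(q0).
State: |100⟩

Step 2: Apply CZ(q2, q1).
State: |100⟩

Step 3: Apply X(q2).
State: |101⟩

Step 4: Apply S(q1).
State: |101⟩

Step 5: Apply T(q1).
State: |101⟩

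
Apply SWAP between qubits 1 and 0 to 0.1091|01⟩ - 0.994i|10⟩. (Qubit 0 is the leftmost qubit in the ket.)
-0.994i|01⟩ + 0.1091|10⟩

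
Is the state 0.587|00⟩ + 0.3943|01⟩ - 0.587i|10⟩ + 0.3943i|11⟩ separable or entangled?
Entangled

Writing the state as a|00⟩ + b|01⟩ + c|10⟩ + d|11⟩, it is a product state iff ad − bc = 0.
Here (a, b, c, d) = (0.587, 0.3943, -0.587i, 0.3943i): ad − bc = (0.587)(0.3943i) − (0.3943)(-0.587i) = 0.4629i ≠ 0, so the state is entangled.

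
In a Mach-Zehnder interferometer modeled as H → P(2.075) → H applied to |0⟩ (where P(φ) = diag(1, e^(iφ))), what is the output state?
(0.2584 + 0.4378i)|0⟩ + (0.7416 - 0.4378i)|1⟩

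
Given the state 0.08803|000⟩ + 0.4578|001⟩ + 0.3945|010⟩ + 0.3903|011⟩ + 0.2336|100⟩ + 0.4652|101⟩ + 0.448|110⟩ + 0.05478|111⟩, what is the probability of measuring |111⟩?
0.003001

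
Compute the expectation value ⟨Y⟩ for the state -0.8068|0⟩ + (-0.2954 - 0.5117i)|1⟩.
0.8257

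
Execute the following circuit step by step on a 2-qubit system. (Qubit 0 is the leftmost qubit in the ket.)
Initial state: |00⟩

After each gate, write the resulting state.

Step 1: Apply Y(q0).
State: i|10⟩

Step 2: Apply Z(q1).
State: i|10⟩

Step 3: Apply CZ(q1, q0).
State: i|10⟩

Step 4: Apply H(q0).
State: (1/√2)i|00⟩ - (1/√2)i|10⟩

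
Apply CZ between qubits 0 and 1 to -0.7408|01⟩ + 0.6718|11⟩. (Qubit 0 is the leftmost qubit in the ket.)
-0.7408|01⟩ - 0.6718|11⟩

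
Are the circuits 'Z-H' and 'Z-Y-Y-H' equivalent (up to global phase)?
Yes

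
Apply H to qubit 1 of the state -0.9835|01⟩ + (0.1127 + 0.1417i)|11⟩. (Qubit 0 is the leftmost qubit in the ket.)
-0.6954|00⟩ + 0.6954|01⟩ + (0.07969 + 0.1002i)|10⟩ + (-0.07969 - 0.1002i)|11⟩

H on qubit 1 mixes each pair of kets that differ only in qubit 1: amplitudes (a, b) of (|…0…⟩, |…1…⟩) become ((a + b)/√2, (a − b)/√2). Kets absent from the input have amplitude 0.
(|00⟩, |01⟩): (a, b) = (0, -0.9835) → (-0.6954, 0.6954)
(|10⟩, |11⟩): (a, b) = (0, (0.1127 + 0.1417i)) → ((0.07969 + 0.1002i), (-0.07969 - 0.1002i))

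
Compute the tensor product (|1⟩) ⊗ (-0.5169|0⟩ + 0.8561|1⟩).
-0.5169|10⟩ + 0.8561|11⟩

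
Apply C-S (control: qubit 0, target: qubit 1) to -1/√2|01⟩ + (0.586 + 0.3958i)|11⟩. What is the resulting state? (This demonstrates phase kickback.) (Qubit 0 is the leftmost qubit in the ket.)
-1/√2|01⟩ + (-0.3958 + 0.586i)|11⟩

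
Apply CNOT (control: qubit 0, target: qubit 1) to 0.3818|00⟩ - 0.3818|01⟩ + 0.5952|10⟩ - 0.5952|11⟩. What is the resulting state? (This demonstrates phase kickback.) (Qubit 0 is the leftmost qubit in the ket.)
0.3818|00⟩ - 0.3818|01⟩ - 0.5952|10⟩ + 0.5952|11⟩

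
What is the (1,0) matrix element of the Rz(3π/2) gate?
0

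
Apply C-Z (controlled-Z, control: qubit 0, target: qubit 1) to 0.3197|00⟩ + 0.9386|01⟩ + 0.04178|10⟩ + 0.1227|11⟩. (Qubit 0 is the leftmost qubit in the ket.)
0.3197|00⟩ + 0.9386|01⟩ + 0.04178|10⟩ - 0.1227|11⟩

C-Z leaves the control-|0⟩ kets |00⟩, |01⟩ unchanged and applies Z to qubit 1 on the control-|1⟩ pair (|10⟩, |11⟩).
Z = [[1, 0], [0, -1]].
With a = amp(|10⟩) = 0.04178 and b = amp(|11⟩) = 0.1227:
new amp(|10⟩) = (1)·a = 0.04178
new amp(|11⟩) = (-1)·b = -0.1227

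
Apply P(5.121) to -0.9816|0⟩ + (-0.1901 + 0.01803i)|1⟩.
-0.9816|0⟩ + (-0.05899 + 0.1816i)|1⟩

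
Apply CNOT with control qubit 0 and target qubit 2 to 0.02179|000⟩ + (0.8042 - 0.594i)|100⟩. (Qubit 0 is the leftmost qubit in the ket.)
0.02179|000⟩ + (0.8042 - 0.594i)|101⟩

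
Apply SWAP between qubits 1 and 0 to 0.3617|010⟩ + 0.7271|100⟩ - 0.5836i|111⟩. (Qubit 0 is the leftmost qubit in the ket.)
0.7271|010⟩ + 0.3617|100⟩ - 0.5836i|111⟩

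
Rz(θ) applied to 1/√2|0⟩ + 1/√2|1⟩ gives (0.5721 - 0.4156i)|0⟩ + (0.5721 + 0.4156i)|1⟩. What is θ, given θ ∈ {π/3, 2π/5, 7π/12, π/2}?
2π/5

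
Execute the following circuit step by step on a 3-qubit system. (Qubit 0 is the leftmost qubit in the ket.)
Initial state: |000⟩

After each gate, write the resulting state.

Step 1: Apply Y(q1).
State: i|010⟩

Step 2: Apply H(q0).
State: (1/√2)i|010⟩ + (1/√2)i|110⟩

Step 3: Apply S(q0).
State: (1/√2)i|010⟩ - 1/√2|110⟩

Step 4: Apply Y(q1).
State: 1/√2|000⟩ + (1/√2)i|100⟩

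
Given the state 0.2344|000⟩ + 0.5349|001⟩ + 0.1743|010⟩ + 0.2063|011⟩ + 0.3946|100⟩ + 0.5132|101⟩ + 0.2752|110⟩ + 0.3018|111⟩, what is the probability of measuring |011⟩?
0.04256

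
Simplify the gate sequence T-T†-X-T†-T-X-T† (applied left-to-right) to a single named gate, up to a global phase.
T†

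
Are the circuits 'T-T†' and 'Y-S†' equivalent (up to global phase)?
No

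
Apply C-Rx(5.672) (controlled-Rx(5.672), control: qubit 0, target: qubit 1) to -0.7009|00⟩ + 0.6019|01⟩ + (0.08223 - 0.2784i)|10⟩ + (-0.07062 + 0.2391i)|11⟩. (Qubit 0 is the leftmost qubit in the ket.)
-0.7009|00⟩ + 0.6019|01⟩ + (-0.006485 + 0.2867i)|10⟩ + (-0.01641 - 0.2528i)|11⟩

C-Rx(5.672) leaves the control-|0⟩ kets |00⟩, |01⟩ unchanged and applies Rx(5.672) to qubit 1 on the control-|1⟩ pair (|10⟩, |11⟩).
Rx(5.672) = [[cos(θ/2), −i·sin(θ/2)], [−i·sin(θ/2), cos(θ/2)]]; θ = 5.672, cos(θ/2) ≈ -0.953669, sin(θ/2) ≈ 0.300858.
With a = amp(|10⟩) = (0.08223 - 0.2784i) and b = amp(|11⟩) = (-0.07062 + 0.2391i):
new amp(|10⟩) = (-0.953669)·a + (-0.300858i)·b = (-0.006485 + 0.2867i)
new amp(|11⟩) = (-0.300858i)·a + (-0.953669)·b = (-0.01641 - 0.2528i)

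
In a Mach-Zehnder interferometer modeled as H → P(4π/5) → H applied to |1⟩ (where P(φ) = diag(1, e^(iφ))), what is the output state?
(0.9045 - 0.2939i)|0⟩ + (0.09549 + 0.2939i)|1⟩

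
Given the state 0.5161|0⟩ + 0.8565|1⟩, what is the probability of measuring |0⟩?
0.2664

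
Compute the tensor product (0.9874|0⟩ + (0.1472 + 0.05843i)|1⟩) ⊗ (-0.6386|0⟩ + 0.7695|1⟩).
-0.6306|00⟩ + 0.7598|01⟩ + (-0.094 - 0.03731i)|10⟩ + (0.1133 + 0.04496i)|11⟩

amp(|b₁b₂…⟩) = product of the factor amplitudes for bits b₁, b₂, …; only kets whose every factor amplitude is nonzero survive.
|00⟩: (0.9874)(-0.6386) = -0.6306
|01⟩: (0.9874)(0.7695) = 0.7598
|10⟩: (0.1472 + 0.05843i)(-0.6386) = (-0.094 - 0.03731i)
|11⟩: (0.1472 + 0.05843i)(0.7695) = (0.1133 + 0.04496i)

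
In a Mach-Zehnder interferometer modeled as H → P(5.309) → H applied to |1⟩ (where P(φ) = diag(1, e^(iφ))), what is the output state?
(0.2191 + 0.4136i)|0⟩ + (0.7809 - 0.4136i)|1⟩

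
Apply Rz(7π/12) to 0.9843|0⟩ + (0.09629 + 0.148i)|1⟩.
(0.5992 - 0.7809i)|0⟩ + (-0.0588 + 0.1665i)|1⟩

Rz(7π/12) = [[e^(−iθ/2), 0], [0, e^(iθ/2)]] with e^(±iθ/2) = cos(θ/2) ± i·sin(θ/2); θ = 7π/12, cos(θ/2) ≈ 0.608761, sin(θ/2) ≈ 0.793353.
With a = amp(|0⟩) = 0.9843 and b = amp(|1⟩) = (0.09629 + 0.148i):
new amp(|0⟩) = (0.608761 - 0.793353i)·a = (0.5992 - 0.7809i)
new amp(|1⟩) = (0.608761 + 0.793353i)·b = (-0.0588 + 0.1665i)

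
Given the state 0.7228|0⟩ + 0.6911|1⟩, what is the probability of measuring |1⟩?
0.4776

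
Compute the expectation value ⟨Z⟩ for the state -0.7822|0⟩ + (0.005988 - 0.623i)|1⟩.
0.2237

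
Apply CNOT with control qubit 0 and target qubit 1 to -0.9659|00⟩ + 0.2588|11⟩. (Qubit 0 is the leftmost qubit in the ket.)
-0.9659|00⟩ + 0.2588|10⟩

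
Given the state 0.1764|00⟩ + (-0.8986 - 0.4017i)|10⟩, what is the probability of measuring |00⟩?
0.03112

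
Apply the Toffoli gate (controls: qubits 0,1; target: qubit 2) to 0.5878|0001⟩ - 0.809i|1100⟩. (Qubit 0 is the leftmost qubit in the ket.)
0.5878|0001⟩ - 0.809i|1110⟩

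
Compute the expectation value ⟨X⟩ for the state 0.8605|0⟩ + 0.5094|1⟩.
0.8767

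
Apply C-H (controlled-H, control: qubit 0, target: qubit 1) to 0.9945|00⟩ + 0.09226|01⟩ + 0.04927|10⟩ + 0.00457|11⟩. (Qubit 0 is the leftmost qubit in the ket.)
0.9945|00⟩ + 0.09226|01⟩ + 0.03807|10⟩ + 0.03161|11⟩

C-H leaves the control-|0⟩ kets |00⟩, |01⟩ unchanged and applies H to qubit 1 on the control-|1⟩ pair (|10⟩, |11⟩).
H = [[1/√2, 1/√2], [1/√2, -1/√2]].
With a = amp(|10⟩) = 0.04927 and b = amp(|11⟩) = 0.00457:
new amp(|10⟩) = (1/√2)·a + (1/√2)·b = 0.03807
new amp(|11⟩) = (1/√2)·a + (-1/√2)·b = 0.03161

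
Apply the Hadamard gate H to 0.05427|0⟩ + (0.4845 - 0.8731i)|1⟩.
(0.381 - 0.6174i)|0⟩ + (-0.3042 + 0.6174i)|1⟩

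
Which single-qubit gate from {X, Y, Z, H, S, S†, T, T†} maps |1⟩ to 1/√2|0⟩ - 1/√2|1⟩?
H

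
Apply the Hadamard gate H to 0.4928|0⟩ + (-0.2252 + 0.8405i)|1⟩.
(0.1892 + 0.5943i)|0⟩ + (0.5077 - 0.5943i)|1⟩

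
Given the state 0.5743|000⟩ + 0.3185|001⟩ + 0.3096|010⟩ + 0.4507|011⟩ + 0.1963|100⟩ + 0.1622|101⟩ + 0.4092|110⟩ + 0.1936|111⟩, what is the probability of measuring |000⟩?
0.3298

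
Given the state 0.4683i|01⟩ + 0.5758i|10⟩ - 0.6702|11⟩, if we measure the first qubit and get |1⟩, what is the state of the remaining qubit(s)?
0.6517i|0⟩ - 0.7585|1⟩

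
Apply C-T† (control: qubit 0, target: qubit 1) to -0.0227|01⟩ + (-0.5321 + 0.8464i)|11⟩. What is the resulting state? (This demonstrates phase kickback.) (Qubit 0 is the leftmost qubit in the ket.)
-0.0227|01⟩ + (0.2222 + 0.9747i)|11⟩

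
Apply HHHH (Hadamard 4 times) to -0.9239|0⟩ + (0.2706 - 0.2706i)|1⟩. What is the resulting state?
-0.9239|0⟩ + (0.2706 - 0.2706i)|1⟩

H² = I, so an even number of Hadamards cancels: H^4 = I and the state is unchanged.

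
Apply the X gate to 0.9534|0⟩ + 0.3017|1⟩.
0.3017|0⟩ + 0.9534|1⟩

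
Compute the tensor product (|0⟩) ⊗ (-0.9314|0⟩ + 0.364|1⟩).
-0.9314|00⟩ + 0.364|01⟩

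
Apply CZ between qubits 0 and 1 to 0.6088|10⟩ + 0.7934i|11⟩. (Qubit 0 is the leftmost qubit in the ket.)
0.6088|10⟩ - 0.7934i|11⟩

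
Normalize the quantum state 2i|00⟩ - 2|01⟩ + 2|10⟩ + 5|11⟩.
0.3288i|00⟩ - 0.3288|01⟩ + 0.3288|10⟩ + 0.822|11⟩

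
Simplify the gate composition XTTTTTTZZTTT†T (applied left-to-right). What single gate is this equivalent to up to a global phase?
X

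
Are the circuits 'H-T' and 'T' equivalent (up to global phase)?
No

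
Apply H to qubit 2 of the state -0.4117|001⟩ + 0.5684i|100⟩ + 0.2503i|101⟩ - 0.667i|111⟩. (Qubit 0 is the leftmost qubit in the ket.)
-0.2911|000⟩ + 0.2911|001⟩ + 0.5789i|100⟩ + 0.2249i|101⟩ - 0.4716i|110⟩ + 0.4716i|111⟩

H on qubit 2 mixes each pair of kets that differ only in qubit 2: amplitudes (a, b) of (|…0…⟩, |…1…⟩) become ((a + b)/√2, (a − b)/√2). Kets absent from the input have amplitude 0.
(|000⟩, |001⟩): (a, b) = (0, -0.4117) → (-0.2911, 0.2911)
(|100⟩, |101⟩): (a, b) = (0.5684i, 0.2503i) → (0.5789i, 0.2249i)
(|110⟩, |111⟩): (a, b) = (0, -0.667i) → (-0.4716i, 0.4716i)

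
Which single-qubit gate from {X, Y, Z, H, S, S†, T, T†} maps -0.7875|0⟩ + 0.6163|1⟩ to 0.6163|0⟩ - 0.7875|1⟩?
X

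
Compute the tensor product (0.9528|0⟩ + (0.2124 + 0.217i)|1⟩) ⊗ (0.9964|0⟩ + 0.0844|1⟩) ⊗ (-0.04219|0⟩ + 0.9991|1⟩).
-0.04005|000⟩ + 0.9485|001⟩ - 0.003393|010⟩ + 0.08034|011⟩ + (-0.008929 - 0.009122i)|100⟩ + (0.2114 + 0.216i)|101⟩ + (-0.0007563 - 0.0007727i)|110⟩ + (0.01791 + 0.0183i)|111⟩

amp(|b₁b₂…⟩) = product of the factor amplitudes for bits b₁, b₂, …; only kets whose every factor amplitude is nonzero survive.
|000⟩: (0.9528)(0.9964)(-0.04219) = -0.04005
|001⟩: (0.9528)(0.9964)(0.9991) = 0.9485
|010⟩: (0.9528)(0.0844)(-0.04219) = -0.003393
|011⟩: (0.9528)(0.0844)(0.9991) = 0.08034
|100⟩: (0.2124 + 0.217i)(0.9964)(-0.04219) = (-0.008929 - 0.009122i)
|101⟩: (0.2124 + 0.217i)(0.9964)(0.9991) = (0.2114 + 0.216i)
|110⟩: (0.2124 + 0.217i)(0.0844)(-0.04219) = (-0.0007563 - 0.0007727i)
|111⟩: (0.2124 + 0.217i)(0.0844)(0.9991) = (0.01791 + 0.0183i)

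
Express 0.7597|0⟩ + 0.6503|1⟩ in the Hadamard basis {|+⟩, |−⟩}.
0.997|+⟩ + 0.07736|−⟩

With |ψ⟩ = α|0⟩ + β|1⟩, the Hadamard-basis coefficients are ⟨+|ψ⟩ = (α + β)/√2 and ⟨−|ψ⟩ = (α − β)/√2.
Here α = 0.7597, β = 0.6503: (α + β)/√2 = 0.997, (α − β)/√2 = 0.07736.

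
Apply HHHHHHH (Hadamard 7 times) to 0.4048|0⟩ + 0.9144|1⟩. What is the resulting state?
0.9328|0⟩ - 0.3603|1⟩

H² = I, so H^7 = H: a single Hadamard. With (a, b) = (0.4048, 0.9144), H gives ((a + b)/√2, (a − b)/√2) = (0.9328, -0.3603).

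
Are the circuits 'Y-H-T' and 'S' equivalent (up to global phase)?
No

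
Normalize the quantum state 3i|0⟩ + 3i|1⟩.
(1/√2)i|0⟩ + (1/√2)i|1⟩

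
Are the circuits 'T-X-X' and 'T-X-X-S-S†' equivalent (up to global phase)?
Yes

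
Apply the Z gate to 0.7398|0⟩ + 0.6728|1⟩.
0.7398|0⟩ - 0.6728|1⟩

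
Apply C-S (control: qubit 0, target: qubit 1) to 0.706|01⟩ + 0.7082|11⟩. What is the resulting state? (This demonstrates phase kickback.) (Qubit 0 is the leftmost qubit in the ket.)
0.706|01⟩ + 0.7082i|11⟩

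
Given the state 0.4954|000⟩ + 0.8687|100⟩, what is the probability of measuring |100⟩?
0.7546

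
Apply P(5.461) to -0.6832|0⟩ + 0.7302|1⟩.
-0.6832|0⟩ + (0.497 - 0.535i)|1⟩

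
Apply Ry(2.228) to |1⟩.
-0.8975|0⟩ + 0.4411|1⟩

Ry(2.228) = [[cos(θ/2), −sin(θ/2)], [sin(θ/2), cos(θ/2)]]; θ = 2.228, cos(θ/2) ≈ 0.441075, sin(θ/2) ≈ 0.89747.
With a = amp(|0⟩) = 0 and b = amp(|1⟩) = 1:
new amp(|0⟩) = (0.441075)·a + (-0.89747)·b = -0.8975
new amp(|1⟩) = (0.89747)·a + (0.441075)·b = 0.4411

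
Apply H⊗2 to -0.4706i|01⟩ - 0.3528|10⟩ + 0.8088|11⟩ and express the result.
(0.228 - 0.2353i)|00⟩ + (-0.5808 + 0.2353i)|01⟩ + (-0.228 - 0.2353i)|10⟩ + (0.5808 + 0.2353i)|11⟩

H⊗2 gives amp(|y⟩) = (1/2) Σ_x (−1)^(x·y) amp(|x⟩), where x·y is the number of positions in which both x and y have a 1.
|00⟩: (-0.4706i - 0.3528 + 0.8088)/2 = (0.228 - 0.2353i)
|01⟩: (0.4706i - 0.3528 - 0.8088)/2 = (-0.5808 + 0.2353i)
|10⟩: (-0.4706i + 0.3528 - 0.8088)/2 = (-0.228 - 0.2353i)
|11⟩: (0.4706i + 0.3528 + 0.8088)/2 = (0.5808 + 0.2353i)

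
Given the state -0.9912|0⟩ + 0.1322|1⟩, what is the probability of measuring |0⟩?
0.9825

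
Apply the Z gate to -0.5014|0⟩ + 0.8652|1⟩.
-0.5014|0⟩ - 0.8652|1⟩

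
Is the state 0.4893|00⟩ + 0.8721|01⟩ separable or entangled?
Separable

Writing the state as a|00⟩ + b|01⟩ + c|10⟩ + d|11⟩, it is a product state iff ad − bc = 0.
Here (a, b, c, d) = (0.4893, 0.8721, 0, 0): ad − bc = (0.4893)(0) − (0.8721)(0) = 0, so the state is separable.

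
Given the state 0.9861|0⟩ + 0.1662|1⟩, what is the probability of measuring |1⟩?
0.02762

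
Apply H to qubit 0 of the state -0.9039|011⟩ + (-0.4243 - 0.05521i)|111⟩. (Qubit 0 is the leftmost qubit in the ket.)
(-0.9392 - 0.03904i)|011⟩ + (-0.3391 + 0.03904i)|111⟩

H on qubit 0 mixes each pair of kets that differ only in qubit 0: amplitudes (a, b) of (|…0…⟩, |…1…⟩) become ((a + b)/√2, (a − b)/√2). Kets absent from the input have amplitude 0.
(|011⟩, |111⟩): (a, b) = (-0.9039, (-0.4243 - 0.05521i)) → ((-0.9392 - 0.03904i), (-0.3391 + 0.03904i))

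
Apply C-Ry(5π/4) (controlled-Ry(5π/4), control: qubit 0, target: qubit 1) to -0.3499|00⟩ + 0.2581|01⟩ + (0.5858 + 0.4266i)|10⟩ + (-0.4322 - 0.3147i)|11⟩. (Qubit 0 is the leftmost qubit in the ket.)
-0.3499|00⟩ + 0.2581|01⟩ + (0.1751 + 0.1275i)|10⟩ + (0.7066 + 0.5146i)|11⟩

C-Ry(5π/4) leaves the control-|0⟩ kets |00⟩, |01⟩ unchanged and applies Ry(5π/4) to qubit 1 on the control-|1⟩ pair (|10⟩, |11⟩).
Ry(5π/4) = [[cos(θ/2), −sin(θ/2)], [sin(θ/2), cos(θ/2)]]; θ = 5π/4, cos(θ/2) ≈ -0.382683, sin(θ/2) ≈ 0.92388.
With a = amp(|10⟩) = (0.5858 + 0.4266i) and b = amp(|11⟩) = (-0.4322 - 0.3147i):
new amp(|10⟩) = (-0.382683)·a + (-0.92388)·b = (0.1751 + 0.1275i)
new amp(|11⟩) = (0.92388)·a + (-0.382683)·b = (0.7066 + 0.5146i)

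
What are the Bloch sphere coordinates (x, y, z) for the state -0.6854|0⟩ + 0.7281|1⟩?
(-0.9981, 0, -0.06036)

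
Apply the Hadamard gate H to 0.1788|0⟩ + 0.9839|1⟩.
0.8222|0⟩ - 0.5693|1⟩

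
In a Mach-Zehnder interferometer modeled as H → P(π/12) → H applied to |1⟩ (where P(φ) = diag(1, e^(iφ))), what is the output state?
(0.01704 - 0.1294i)|0⟩ + (0.983 + 0.1294i)|1⟩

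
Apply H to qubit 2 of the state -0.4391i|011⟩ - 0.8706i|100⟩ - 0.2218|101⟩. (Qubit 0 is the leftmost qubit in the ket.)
-0.3105i|010⟩ + 0.3105i|011⟩ + (-0.1568 - 0.6156i)|100⟩ + (0.1568 - 0.6156i)|101⟩

H on qubit 2 mixes each pair of kets that differ only in qubit 2: amplitudes (a, b) of (|…0…⟩, |…1…⟩) become ((a + b)/√2, (a − b)/√2). Kets absent from the input have amplitude 0.
(|010⟩, |011⟩): (a, b) = (0, -0.4391i) → (-0.3105i, 0.3105i)
(|100⟩, |101⟩): (a, b) = (-0.8706i, -0.2218) → ((-0.1568 - 0.6156i), (0.1568 - 0.6156i))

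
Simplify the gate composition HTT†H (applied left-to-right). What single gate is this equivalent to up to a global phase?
I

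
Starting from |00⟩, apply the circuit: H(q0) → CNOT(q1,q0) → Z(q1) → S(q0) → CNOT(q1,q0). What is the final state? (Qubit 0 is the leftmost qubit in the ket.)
1/√2|00⟩ + (1/√2)i|10⟩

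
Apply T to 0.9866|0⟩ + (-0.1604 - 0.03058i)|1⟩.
0.9866|0⟩ + (-0.0918 - 0.135i)|1⟩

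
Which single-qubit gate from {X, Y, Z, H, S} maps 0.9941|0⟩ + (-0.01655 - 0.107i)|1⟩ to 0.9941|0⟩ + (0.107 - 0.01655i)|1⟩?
S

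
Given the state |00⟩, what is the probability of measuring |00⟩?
1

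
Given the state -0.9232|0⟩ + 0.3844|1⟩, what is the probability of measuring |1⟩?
0.1478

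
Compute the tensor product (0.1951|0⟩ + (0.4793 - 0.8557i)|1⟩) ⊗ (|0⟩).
0.1951|00⟩ + (0.4793 - 0.8557i)|10⟩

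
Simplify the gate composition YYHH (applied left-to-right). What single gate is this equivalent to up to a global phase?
I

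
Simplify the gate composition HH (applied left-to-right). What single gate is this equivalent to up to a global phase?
I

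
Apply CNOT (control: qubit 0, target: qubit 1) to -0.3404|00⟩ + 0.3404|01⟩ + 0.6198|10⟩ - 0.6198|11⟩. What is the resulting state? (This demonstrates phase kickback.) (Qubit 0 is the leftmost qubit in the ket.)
-0.3404|00⟩ + 0.3404|01⟩ - 0.6198|10⟩ + 0.6198|11⟩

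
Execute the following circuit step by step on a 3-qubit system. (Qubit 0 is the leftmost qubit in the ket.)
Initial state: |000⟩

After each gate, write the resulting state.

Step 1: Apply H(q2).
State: 1/√2|000⟩ + 1/√2|001⟩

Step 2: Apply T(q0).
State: 1/√2|000⟩ + 1/√2|001⟩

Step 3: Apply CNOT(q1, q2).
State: 1/√2|000⟩ + 1/√2|001⟩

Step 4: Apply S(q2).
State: 1/√2|000⟩ + (1/√2)i|001⟩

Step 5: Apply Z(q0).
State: 1/√2|000⟩ + (1/√2)i|001⟩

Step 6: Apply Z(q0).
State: 1/√2|000⟩ + (1/√2)i|001⟩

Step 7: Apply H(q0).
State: 1/2|000⟩ + (1/2)i|001⟩ + 1/2|100⟩ + (1/2)i|101⟩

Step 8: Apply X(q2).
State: (1/2)i|000⟩ + 1/2|001⟩ + (1/2)i|100⟩ + 1/2|101⟩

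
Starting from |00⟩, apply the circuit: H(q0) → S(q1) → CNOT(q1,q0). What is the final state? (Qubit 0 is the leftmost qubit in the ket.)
1/√2|00⟩ + 1/√2|10⟩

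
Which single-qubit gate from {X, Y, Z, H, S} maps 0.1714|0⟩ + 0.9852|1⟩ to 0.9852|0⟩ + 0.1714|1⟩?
X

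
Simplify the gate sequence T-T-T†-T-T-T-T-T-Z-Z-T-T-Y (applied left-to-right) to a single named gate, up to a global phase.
Y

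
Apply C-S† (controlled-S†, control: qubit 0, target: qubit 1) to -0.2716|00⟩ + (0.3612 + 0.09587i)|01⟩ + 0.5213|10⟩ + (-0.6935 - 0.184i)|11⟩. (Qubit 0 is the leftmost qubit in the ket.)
-0.2716|00⟩ + (0.3612 + 0.09587i)|01⟩ + 0.5213|10⟩ + (-0.184 + 0.6935i)|11⟩

C-S† leaves the control-|0⟩ kets |00⟩, |01⟩ unchanged and applies S† to qubit 1 on the control-|1⟩ pair (|10⟩, |11⟩).
S† = [[1, 0], [0, -i]].
With a = amp(|10⟩) = 0.5213 and b = amp(|11⟩) = (-0.6935 - 0.184i):
new amp(|10⟩) = (1)·a = 0.5213
new amp(|11⟩) = (-i)·b = (-0.184 + 0.6935i)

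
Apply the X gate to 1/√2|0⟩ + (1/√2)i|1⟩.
(1/√2)i|0⟩ + 1/√2|1⟩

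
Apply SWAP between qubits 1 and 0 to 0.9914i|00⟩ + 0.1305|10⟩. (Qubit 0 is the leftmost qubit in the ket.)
0.9914i|00⟩ + 0.1305|01⟩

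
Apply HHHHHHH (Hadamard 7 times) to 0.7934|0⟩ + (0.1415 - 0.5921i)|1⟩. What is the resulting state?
(0.6611 - 0.4187i)|0⟩ + (0.461 + 0.4187i)|1⟩

H² = I, so H^7 = H: a single Hadamard. With (a, b) = (0.7934, (0.1415 - 0.5921i)), H gives ((a + b)/√2, (a − b)/√2) = ((0.6611 - 0.4187i), (0.461 + 0.4187i)).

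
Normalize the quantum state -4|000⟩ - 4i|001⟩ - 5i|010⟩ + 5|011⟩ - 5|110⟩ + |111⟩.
-0.3849|000⟩ - 0.3849i|001⟩ - 0.4811i|010⟩ + 0.4811|011⟩ - 0.4811|110⟩ + 0.09623|111⟩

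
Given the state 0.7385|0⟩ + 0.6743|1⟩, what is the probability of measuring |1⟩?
0.4547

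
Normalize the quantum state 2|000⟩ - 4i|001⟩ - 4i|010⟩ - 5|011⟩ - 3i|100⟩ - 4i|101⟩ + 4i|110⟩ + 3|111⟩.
0.1898|000⟩ - 0.3797i|001⟩ - 0.3797i|010⟩ - 0.4746|011⟩ - 0.2847i|100⟩ - 0.3797i|101⟩ + 0.3797i|110⟩ + 0.2847|111⟩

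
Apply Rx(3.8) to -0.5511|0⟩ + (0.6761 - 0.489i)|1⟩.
(-0.2846 - 0.6398i)|0⟩ + (-0.2186 + 0.6796i)|1⟩

Rx(3.8) = [[cos(θ/2), −i·sin(θ/2)], [−i·sin(θ/2), cos(θ/2)]]; θ = 3.8, cos(θ/2) ≈ -0.32329, sin(θ/2) ≈ 0.9463.
With a = amp(|0⟩) = -0.5511 and b = amp(|1⟩) = (0.6761 - 0.489i):
new amp(|0⟩) = (-0.32329)·a + (-0.9463i)·b = (-0.2846 - 0.6398i)
new amp(|1⟩) = (-0.9463i)·a + (-0.32329)·b = (-0.2186 + 0.6796i)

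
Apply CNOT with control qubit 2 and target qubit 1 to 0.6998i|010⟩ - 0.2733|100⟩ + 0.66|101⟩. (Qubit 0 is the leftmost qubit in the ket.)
0.6998i|010⟩ - 0.2733|100⟩ + 0.66|111⟩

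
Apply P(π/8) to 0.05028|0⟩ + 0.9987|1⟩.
0.05028|0⟩ + (0.9227 + 0.3822i)|1⟩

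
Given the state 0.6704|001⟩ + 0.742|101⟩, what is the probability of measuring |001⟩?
0.4494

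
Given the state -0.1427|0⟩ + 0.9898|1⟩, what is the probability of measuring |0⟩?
0.02036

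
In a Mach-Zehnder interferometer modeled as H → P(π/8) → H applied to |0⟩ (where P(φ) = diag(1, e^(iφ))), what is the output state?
(0.9619 + 0.1913i)|0⟩ + (0.03806 - 0.1913i)|1⟩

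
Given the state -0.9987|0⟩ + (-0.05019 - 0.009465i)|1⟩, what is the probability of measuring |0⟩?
0.9974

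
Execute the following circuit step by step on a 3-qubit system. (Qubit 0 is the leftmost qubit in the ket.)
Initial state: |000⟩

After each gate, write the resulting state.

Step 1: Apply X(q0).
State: |100⟩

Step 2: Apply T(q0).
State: (1/√2 + (1/√2)i)|100⟩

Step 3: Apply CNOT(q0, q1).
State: (1/√2 + (1/√2)i)|110⟩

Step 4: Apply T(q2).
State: (1/√2 + (1/√2)i)|110⟩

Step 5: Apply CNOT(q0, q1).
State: (1/√2 + (1/√2)i)|100⟩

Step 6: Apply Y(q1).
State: (-1/√2 + (1/√2)i)|110⟩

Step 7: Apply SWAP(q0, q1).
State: (-1/√2 + (1/√2)i)|110⟩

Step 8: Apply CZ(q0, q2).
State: (-1/√2 + (1/√2)i)|110⟩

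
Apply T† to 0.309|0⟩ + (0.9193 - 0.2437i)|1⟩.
0.309|0⟩ + (0.4777 - 0.8224i)|1⟩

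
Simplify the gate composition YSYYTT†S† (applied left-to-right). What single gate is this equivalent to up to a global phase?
Y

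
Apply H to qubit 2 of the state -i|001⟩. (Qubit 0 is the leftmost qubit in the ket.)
-(1/√2)i|000⟩ + (1/√2)i|001⟩

H on qubit 2 mixes each pair of kets that differ only in qubit 2: amplitudes (a, b) of (|…0…⟩, |…1…⟩) become ((a + b)/√2, (a − b)/√2). Kets absent from the input have amplitude 0.
(|000⟩, |001⟩): (a, b) = (0, -i) → (-(1/√2)i, (1/√2)i)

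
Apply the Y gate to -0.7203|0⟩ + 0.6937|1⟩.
-0.6937i|0⟩ - 0.7203i|1⟩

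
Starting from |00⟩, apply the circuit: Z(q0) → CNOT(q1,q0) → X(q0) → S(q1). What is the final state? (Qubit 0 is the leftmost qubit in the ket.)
|10⟩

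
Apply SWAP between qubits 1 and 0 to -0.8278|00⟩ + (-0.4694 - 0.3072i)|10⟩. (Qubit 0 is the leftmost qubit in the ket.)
-0.8278|00⟩ + (-0.4694 - 0.3072i)|01⟩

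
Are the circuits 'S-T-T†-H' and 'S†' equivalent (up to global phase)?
No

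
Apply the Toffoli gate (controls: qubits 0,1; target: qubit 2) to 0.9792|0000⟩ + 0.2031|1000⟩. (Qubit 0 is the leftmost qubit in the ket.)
0.9792|0000⟩ + 0.2031|1000⟩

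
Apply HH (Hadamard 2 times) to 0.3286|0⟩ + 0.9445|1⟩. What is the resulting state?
0.3286|0⟩ + 0.9445|1⟩

H² = I, so an even number of Hadamards cancels: H^2 = I and the state is unchanged.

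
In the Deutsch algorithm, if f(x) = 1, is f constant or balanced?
Constant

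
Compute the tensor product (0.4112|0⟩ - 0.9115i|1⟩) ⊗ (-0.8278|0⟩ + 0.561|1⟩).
-0.3404|00⟩ + 0.2307|01⟩ + 0.7545i|10⟩ - 0.5114i|11⟩

amp(|b₁b₂…⟩) = product of the factor amplitudes for bits b₁, b₂, …; only kets whose every factor amplitude is nonzero survive.
|00⟩: (0.4112)(-0.8278) = -0.3404
|01⟩: (0.4112)(0.561) = 0.2307
|10⟩: (-0.9115i)(-0.8278) = 0.7545i
|11⟩: (-0.9115i)(0.561) = -0.5114i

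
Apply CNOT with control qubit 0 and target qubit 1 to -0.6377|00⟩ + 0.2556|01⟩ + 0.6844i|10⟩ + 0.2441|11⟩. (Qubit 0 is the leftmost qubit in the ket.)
-0.6377|00⟩ + 0.2556|01⟩ + 0.2441|10⟩ + 0.6844i|11⟩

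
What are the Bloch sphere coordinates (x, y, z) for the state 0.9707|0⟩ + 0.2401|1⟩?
(0.4661, 0, 0.8846)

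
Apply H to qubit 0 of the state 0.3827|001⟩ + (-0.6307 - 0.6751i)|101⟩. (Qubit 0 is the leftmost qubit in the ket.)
(-0.1754 - 0.4774i)|001⟩ + (0.7166 + 0.4774i)|101⟩

H on qubit 0 mixes each pair of kets that differ only in qubit 0: amplitudes (a, b) of (|…0…⟩, |…1…⟩) become ((a + b)/√2, (a − b)/√2). Kets absent from the input have amplitude 0.
(|001⟩, |101⟩): (a, b) = (0.3827, (-0.6307 - 0.6751i)) → ((-0.1754 - 0.4774i), (0.7166 + 0.4774i))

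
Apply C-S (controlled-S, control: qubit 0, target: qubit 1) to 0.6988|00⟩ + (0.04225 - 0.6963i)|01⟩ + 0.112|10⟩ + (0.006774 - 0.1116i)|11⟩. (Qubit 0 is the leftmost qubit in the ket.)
0.6988|00⟩ + (0.04225 - 0.6963i)|01⟩ + 0.112|10⟩ + (0.1116 + 0.006774i)|11⟩

C-S leaves the control-|0⟩ kets |00⟩, |01⟩ unchanged and applies S to qubit 1 on the control-|1⟩ pair (|10⟩, |11⟩).
S = [[1, 0], [0, i]].
With a = amp(|10⟩) = 0.112 and b = amp(|11⟩) = (0.006774 - 0.1116i):
new amp(|10⟩) = (1)·a = 0.112
new amp(|11⟩) = (i)·b = (0.1116 + 0.006774i)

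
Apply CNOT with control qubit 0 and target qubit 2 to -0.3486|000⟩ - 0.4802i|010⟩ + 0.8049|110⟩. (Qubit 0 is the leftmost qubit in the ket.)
-0.3486|000⟩ - 0.4802i|010⟩ + 0.8049|111⟩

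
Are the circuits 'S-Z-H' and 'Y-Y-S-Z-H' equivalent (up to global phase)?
Yes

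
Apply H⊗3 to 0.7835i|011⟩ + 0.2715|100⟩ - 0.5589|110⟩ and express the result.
(-0.1016 + 0.277i)|000⟩ + (-0.1016 - 0.277i)|001⟩ + (0.2936 - 0.277i)|010⟩ + (0.2936 + 0.277i)|011⟩ + (0.1016 + 0.277i)|100⟩ + (0.1016 - 0.277i)|101⟩ + (-0.2936 - 0.277i)|110⟩ + (-0.2936 + 0.277i)|111⟩

H⊗3 gives amp(|y⟩) = (1/2√2) Σ_x (−1)^(x·y) amp(|x⟩), where x·y is the number of positions in which both x and y have a 1.
|000⟩: (0.7835i + 0.2715 - 0.5589)/(2√2) = (-0.1016 + 0.277i)
|001⟩: (-0.7835i + 0.2715 - 0.5589)/(2√2) = (-0.1016 - 0.277i)
|010⟩: (-0.7835i + 0.2715 + 0.5589)/(2√2) = (0.2936 - 0.277i)
|011⟩: (0.7835i + 0.2715 + 0.5589)/(2√2) = (0.2936 + 0.277i)
|100⟩: (0.7835i - 0.2715 + 0.5589)/(2√2) = (0.1016 + 0.277i)
|101⟩: (-0.7835i - 0.2715 + 0.5589)/(2√2) = (0.1016 - 0.277i)
|110⟩: (-0.7835i - 0.2715 - 0.5589)/(2√2) = (-0.2936 - 0.277i)
|111⟩: (0.7835i - 0.2715 - 0.5589)/(2√2) = (-0.2936 + 0.277i)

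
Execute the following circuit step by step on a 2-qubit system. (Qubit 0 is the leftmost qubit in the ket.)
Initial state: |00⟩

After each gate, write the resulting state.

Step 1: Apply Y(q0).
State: i|10⟩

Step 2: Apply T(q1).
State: i|10⟩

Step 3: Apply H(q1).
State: (1/√2)i|10⟩ + (1/√2)i|11⟩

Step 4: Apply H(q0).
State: (1/2)i|00⟩ + (1/2)i|01⟩ - (1/2)i|10⟩ - (1/2)i|11⟩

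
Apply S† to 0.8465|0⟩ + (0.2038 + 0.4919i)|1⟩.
0.8465|0⟩ + (0.4919 - 0.2038i)|1⟩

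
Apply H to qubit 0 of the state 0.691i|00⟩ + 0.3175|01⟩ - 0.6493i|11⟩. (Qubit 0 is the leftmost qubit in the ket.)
0.4886i|00⟩ + (0.2245 - 0.4591i)|01⟩ + 0.4886i|10⟩ + (0.2245 + 0.4591i)|11⟩

H on qubit 0 mixes each pair of kets that differ only in qubit 0: amplitudes (a, b) of (|…0…⟩, |…1…⟩) become ((a + b)/√2, (a − b)/√2). Kets absent from the input have amplitude 0.
(|00⟩, |10⟩): (a, b) = (0.691i, 0) → (0.4886i, 0.4886i)
(|01⟩, |11⟩): (a, b) = (0.3175, -0.6493i) → ((0.2245 - 0.4591i), (0.2245 + 0.4591i))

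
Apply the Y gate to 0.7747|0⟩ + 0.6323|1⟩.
-0.6323i|0⟩ + 0.7747i|1⟩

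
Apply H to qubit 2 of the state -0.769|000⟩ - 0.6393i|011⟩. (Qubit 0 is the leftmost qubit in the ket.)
-0.5438|000⟩ - 0.5438|001⟩ - 0.4521i|010⟩ + 0.4521i|011⟩

H on qubit 2 mixes each pair of kets that differ only in qubit 2: amplitudes (a, b) of (|…0…⟩, |…1…⟩) become ((a + b)/√2, (a − b)/√2). Kets absent from the input have amplitude 0.
(|000⟩, |001⟩): (a, b) = (-0.769, 0) → (-0.5438, -0.5438)
(|010⟩, |011⟩): (a, b) = (0, -0.6393i) → (-0.4521i, 0.4521i)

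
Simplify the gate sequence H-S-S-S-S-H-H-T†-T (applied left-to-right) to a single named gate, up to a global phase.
H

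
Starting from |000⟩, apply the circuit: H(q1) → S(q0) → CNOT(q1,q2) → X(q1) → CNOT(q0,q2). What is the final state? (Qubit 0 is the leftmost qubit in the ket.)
1/√2|001⟩ + 1/√2|010⟩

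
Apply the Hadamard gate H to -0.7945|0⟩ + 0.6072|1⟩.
-0.1324|0⟩ - 0.9912|1⟩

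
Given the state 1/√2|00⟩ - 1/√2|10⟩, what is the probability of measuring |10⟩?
1/2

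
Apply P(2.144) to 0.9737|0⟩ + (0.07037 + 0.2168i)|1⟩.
0.9737|0⟩ + (-0.2203 - 0.05845i)|1⟩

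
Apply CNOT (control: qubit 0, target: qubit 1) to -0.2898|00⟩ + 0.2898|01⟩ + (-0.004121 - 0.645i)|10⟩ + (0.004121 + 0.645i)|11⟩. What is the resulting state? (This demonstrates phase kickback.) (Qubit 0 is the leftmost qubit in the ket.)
-0.2898|00⟩ + 0.2898|01⟩ + (0.004121 + 0.645i)|10⟩ + (-0.004121 - 0.645i)|11⟩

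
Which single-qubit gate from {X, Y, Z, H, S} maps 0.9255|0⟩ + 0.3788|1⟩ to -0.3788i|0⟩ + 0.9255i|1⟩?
Y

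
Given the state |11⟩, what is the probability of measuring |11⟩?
1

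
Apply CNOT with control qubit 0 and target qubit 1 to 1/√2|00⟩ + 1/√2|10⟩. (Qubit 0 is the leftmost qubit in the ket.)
1/√2|00⟩ + 1/√2|11⟩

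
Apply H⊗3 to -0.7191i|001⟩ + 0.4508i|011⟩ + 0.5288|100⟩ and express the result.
(0.187 - 0.09486i)|000⟩ + (0.187 + 0.09486i)|001⟩ + (0.187 - 0.4136i)|010⟩ + (0.187 + 0.4136i)|011⟩ + (-0.187 - 0.09486i)|100⟩ + (-0.187 + 0.09486i)|101⟩ + (-0.187 - 0.4136i)|110⟩ + (-0.187 + 0.4136i)|111⟩

H⊗3 gives amp(|y⟩) = (1/2√2) Σ_x (−1)^(x·y) amp(|x⟩), where x·y is the number of positions in which both x and y have a 1.
|000⟩: (-0.7191i + 0.4508i + 0.5288)/(2√2) = (0.187 - 0.09486i)
|001⟩: (0.7191i - 0.4508i + 0.5288)/(2√2) = (0.187 + 0.09486i)
|010⟩: (-0.7191i - 0.4508i + 0.5288)/(2√2) = (0.187 - 0.4136i)
|011⟩: (0.7191i + 0.4508i + 0.5288)/(2√2) = (0.187 + 0.4136i)
|100⟩: (-0.7191i + 0.4508i - 0.5288)/(2√2) = (-0.187 - 0.09486i)
|101⟩: (0.7191i - 0.4508i - 0.5288)/(2√2) = (-0.187 + 0.09486i)
|110⟩: (-0.7191i - 0.4508i - 0.5288)/(2√2) = (-0.187 - 0.4136i)
|111⟩: (0.7191i + 0.4508i - 0.5288)/(2√2) = (-0.187 + 0.4136i)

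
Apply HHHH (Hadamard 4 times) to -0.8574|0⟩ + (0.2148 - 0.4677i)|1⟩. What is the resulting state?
-0.8574|0⟩ + (0.2148 - 0.4677i)|1⟩

H² = I, so an even number of Hadamards cancels: H^4 = I and the state is unchanged.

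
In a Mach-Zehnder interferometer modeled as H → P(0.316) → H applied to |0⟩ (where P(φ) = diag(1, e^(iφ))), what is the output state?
(0.9752 + 0.1554i)|0⟩ + (0.02476 - 0.1554i)|1⟩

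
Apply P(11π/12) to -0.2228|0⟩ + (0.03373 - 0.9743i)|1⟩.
-0.2228|0⟩ + (0.2196 + 0.9498i)|1⟩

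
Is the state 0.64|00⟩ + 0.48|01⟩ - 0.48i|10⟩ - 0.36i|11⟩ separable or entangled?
Separable

Writing the state as a|00⟩ + b|01⟩ + c|10⟩ + d|11⟩, it is a product state iff ad − bc = 0.
Here (a, b, c, d) = (0.64, 0.48, -0.48i, -0.36i): ad − bc = (0.64)(-0.36i) − (0.48)(-0.48i) = 0, so the state is separable.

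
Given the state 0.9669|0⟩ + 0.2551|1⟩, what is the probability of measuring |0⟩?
0.9349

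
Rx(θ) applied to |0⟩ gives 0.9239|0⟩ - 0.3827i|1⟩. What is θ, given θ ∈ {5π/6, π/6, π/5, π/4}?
π/4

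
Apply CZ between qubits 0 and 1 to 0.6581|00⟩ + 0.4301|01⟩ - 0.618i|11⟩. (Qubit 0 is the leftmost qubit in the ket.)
0.6581|00⟩ + 0.4301|01⟩ + 0.618i|11⟩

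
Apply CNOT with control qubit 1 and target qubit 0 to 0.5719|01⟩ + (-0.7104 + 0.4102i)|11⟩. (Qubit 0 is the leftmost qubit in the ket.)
(-0.7104 + 0.4102i)|01⟩ + 0.5719|11⟩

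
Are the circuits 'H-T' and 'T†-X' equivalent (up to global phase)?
No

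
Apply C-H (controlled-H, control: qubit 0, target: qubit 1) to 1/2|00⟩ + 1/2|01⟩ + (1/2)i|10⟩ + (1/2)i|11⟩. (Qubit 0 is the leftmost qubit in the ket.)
1/2|00⟩ + 1/2|01⟩ + (1/√2)i|10⟩

C-H leaves the control-|0⟩ kets |00⟩, |01⟩ unchanged and applies H to qubit 1 on the control-|1⟩ pair (|10⟩, |11⟩).
H = [[1/√2, 1/√2], [1/√2, -1/√2]].
With a = amp(|10⟩) = (1/2)i and b = amp(|11⟩) = (1/2)i:
new amp(|10⟩) = (1/√2)·a + (1/√2)·b = (1/√2)i
new amp(|11⟩) = (1/√2)·a + (-1/√2)·b = 0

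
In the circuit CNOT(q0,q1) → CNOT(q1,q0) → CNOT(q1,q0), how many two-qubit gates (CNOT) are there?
3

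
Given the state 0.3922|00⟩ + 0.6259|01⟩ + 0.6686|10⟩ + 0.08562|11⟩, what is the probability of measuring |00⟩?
0.1538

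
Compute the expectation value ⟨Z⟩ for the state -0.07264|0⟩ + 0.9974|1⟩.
-0.9895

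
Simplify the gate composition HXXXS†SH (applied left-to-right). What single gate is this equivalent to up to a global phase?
Z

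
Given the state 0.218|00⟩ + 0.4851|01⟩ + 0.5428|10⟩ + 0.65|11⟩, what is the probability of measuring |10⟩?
0.2946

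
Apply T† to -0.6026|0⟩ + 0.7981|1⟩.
-0.6026|0⟩ + (0.5643 - 0.5643i)|1⟩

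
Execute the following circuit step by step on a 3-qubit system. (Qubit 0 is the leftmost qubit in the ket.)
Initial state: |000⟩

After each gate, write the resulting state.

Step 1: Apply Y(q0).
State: i|100⟩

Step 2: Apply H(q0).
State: (1/√2)i|000⟩ - (1/√2)i|100⟩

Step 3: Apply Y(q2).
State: -1/√2|001⟩ + 1/√2|101⟩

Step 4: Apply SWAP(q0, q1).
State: -1/√2|001⟩ + 1/√2|011⟩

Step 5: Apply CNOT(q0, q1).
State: -1/√2|001⟩ + 1/√2|011⟩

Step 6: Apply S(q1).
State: -1/√2|001⟩ + (1/√2)i|011⟩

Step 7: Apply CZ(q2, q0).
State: -1/√2|001⟩ + (1/√2)i|011⟩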